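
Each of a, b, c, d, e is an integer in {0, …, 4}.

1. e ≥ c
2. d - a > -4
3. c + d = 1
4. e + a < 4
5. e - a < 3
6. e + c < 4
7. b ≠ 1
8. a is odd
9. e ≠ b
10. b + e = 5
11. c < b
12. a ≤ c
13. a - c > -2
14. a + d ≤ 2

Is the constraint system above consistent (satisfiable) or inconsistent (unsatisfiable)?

Satisfiable

One satisfying assignment is a = 1, b = 3, c = 1, d = 0, e = 2.
For the less obvious constraints — constraint 2: d - a = -1; constraint 3: c + d = 1; constraint 4: e + a = 3 — and the others hold by inspection.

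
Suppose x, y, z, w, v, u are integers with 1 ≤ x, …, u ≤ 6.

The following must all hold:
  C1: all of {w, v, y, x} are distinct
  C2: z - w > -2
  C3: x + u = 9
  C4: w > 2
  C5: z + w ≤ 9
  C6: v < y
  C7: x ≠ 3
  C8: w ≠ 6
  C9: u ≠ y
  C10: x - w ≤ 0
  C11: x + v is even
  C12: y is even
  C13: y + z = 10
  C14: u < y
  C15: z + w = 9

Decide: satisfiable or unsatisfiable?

Setting (x, y, z, w, v, u) = (4, 6, 4, 5, 2, 5) satisfies everything: constraint 2: z - w = -1; constraint 3: x + u = 9, and the others follow.

Satisfiable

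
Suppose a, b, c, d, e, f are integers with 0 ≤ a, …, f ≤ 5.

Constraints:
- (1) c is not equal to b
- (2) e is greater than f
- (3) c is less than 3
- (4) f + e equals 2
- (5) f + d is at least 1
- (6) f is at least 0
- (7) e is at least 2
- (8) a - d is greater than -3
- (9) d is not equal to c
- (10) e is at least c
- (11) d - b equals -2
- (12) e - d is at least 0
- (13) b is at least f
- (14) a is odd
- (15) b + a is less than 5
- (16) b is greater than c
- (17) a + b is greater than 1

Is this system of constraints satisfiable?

Take a = 1, b = 3, c = 2, d = 1, e = 2, f = 0. Then constraint 4: f + e = 2; constraint 5: f + d = 1, and every other listed constraint is also met.

Satisfiable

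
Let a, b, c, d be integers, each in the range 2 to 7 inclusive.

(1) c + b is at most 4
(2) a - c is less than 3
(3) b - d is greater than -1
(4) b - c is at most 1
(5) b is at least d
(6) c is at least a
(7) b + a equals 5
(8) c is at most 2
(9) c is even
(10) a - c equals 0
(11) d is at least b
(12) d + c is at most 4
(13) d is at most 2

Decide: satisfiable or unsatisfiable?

Unsatisfiable

From constraints 11 and 13: b ≤ d ≤ 2. From constraints 6 and 8: a ≤ c ≤ 2. Hence b + a ≤ 4. But constraint 7 requires b + a = 5, and 5 > 4. Contradiction.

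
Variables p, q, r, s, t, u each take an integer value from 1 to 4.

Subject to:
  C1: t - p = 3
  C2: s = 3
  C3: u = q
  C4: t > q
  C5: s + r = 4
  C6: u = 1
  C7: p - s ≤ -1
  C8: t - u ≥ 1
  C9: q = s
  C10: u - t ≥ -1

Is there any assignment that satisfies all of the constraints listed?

Unsatisfiable

Constraint 6 fixes u = 1 and constraint 2 fixes s = 3. Constraints 3 and 9 give u = q = s, so u = s. But 1 ≠ 3 — contradiction.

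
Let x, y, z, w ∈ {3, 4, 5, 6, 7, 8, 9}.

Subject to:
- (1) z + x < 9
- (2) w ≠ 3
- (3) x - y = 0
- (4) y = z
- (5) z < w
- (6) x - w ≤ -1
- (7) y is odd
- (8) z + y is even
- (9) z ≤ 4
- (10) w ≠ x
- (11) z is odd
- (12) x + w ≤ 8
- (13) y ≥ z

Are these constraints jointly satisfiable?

Setting (x, y, z, w) = (3, 3, 3, 5) satisfies everything: constraint 1: z + x = 6; constraint 3: x - y = 0, and the others follow.

Satisfiable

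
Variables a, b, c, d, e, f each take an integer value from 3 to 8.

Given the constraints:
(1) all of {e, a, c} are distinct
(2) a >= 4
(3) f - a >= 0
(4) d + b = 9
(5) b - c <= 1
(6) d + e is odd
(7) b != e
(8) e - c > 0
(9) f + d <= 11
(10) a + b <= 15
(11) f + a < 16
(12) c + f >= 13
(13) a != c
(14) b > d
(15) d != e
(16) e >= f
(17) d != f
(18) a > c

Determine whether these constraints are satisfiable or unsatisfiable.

Satisfiable

Take a = 7, b = 6, c = 6, d = 3, e = 8, f = 7. Then constraint 3: f - a = 0; constraint 4: d + b = 9; constraint 5: b - c = 0, and every other listed constraint is also met.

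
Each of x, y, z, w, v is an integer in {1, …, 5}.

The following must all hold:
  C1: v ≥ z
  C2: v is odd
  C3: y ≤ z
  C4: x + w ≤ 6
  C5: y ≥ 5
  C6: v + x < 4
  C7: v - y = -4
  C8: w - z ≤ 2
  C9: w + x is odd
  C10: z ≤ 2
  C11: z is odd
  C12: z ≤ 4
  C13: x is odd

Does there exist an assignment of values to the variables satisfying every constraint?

Unsatisfiable

From constraints 3 and 5: z ≥ y and y ≥ 5, so z ≥ 5. From constraint 10: z ≤ 2. But 2 < 5, so no value of z works.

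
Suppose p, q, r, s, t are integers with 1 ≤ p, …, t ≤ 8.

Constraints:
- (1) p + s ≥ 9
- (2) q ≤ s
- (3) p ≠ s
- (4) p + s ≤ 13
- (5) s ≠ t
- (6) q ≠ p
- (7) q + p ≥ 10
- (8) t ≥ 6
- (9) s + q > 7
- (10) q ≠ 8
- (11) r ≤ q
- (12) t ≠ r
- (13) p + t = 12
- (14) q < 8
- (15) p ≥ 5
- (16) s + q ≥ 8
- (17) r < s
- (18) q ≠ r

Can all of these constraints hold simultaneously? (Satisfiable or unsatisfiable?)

One satisfying assignment is p = 6, q = 5, r = 4, s = 5, t = 6.
For the less obvious constraints — constraint 1: p + s = 11; constraint 4: p + s = 11 — and the others hold by inspection.

Satisfiable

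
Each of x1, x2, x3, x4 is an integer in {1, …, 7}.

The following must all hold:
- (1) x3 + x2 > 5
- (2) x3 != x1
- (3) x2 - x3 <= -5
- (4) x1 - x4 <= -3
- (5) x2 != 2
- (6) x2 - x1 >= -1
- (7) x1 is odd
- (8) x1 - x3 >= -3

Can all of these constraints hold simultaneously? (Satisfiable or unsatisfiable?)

Unsatisfiable

Constraints 3, 6, and 8 give x1 − x3 ≥ -3, x3 − x2 ≥ 5, x2 − x1 ≥ -1.
Adding all 3 inequalities: the left sides telescope to 0, and the right sides sum to (-3) + 5 + (-1) = 1. So 0 ≥ 1, which is false.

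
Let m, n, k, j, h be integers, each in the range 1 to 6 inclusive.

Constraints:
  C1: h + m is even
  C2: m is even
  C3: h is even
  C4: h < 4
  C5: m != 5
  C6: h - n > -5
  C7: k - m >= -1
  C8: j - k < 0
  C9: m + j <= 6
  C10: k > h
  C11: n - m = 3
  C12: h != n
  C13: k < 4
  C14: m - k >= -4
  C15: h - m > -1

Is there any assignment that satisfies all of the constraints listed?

Satisfiable

The assignment m = 2, n = 5, k = 3, j = 1, h = 2 works:
  constraint 6 holds since h - n = -3.
  constraint 7 holds since k - m = 1.
The rest check out directly.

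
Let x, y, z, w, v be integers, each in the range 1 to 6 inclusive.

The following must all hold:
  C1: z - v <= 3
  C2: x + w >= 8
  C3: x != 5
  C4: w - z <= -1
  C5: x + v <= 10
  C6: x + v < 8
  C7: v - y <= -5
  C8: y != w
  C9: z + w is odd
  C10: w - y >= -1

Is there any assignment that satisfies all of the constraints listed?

Constraints 1, 4, 7, and 10 give v − z ≥ -3, z − w ≥ 1, w − y ≥ -1, y − v ≥ 5.
Adding all 4 inequalities: the left sides telescope to 0, and the right sides sum to (-3) + 1 + (-1) + 5 = 2. So 0 ≥ 2, which is false.

Unsatisfiable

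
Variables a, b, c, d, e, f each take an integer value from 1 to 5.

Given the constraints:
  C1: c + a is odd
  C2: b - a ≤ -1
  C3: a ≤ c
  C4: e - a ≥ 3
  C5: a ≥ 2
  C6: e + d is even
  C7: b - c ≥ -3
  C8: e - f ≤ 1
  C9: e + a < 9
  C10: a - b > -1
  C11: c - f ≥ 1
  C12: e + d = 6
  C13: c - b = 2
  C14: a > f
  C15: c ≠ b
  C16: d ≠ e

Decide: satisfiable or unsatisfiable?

Constraints 2, 4, 7, 8, and 11 give e − a ≥ 3, a − b ≥ 1, b − c ≥ -3, c − f ≥ 1, f − e ≥ -1.
Adding all 5 inequalities: the left sides telescope to 0, and the right sides sum to 3 + 1 + (-3) + 1 + (-1) = 1. So 0 ≥ 1, which is false.

Unsatisfiable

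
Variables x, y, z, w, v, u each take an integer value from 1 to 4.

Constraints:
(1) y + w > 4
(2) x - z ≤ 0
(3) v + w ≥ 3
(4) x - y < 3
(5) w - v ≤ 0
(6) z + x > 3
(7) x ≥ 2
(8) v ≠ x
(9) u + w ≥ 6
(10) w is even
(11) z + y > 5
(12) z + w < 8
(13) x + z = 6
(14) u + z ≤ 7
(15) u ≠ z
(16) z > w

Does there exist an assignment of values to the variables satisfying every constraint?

Satisfiable

Setting (x, y, z, w, v, u) = (3, 3, 3, 2, 4, 4) satisfies everything: constraint 1: y + w = 5; constraint 2: x - z = 0, and the others follow.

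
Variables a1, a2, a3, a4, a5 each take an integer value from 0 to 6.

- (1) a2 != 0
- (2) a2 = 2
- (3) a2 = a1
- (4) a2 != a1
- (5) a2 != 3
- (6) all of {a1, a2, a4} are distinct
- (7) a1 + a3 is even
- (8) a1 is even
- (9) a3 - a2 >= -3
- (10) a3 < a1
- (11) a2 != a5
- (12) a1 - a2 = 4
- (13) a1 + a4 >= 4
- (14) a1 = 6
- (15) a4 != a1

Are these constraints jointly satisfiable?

Unsatisfiable

Constraint 2 fixes a2 = 2 and constraint 14 fixes a1 = 6, but constraint 3 requires a2 = a1. Since 2 ≠ 6, contradiction.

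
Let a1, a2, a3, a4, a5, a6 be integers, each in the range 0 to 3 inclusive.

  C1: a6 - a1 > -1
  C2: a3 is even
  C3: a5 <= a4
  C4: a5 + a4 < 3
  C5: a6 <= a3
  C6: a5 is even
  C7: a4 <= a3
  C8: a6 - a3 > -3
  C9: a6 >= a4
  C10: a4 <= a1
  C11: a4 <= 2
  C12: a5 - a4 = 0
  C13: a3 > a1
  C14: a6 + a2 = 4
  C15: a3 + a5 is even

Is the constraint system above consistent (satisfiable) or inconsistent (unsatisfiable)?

Setting (a1, a2, a3, a4, a5, a6) = (0, 2, 2, 0, 0, 2) satisfies everything: constraint 1: a6 - a1 = 2; constraint 4: a5 + a4 = 0, and the others follow.

Satisfiable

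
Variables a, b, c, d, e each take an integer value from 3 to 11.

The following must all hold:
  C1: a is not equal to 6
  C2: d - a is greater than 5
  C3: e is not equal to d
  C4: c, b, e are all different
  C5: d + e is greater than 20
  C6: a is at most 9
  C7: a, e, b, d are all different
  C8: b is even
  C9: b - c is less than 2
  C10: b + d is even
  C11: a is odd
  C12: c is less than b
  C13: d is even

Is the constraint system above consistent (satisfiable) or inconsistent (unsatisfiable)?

Setting (a, b, c, d, e) = (3, 4, 3, 10, 11) satisfies everything: constraint 2: d - a = 7; constraint 5: d + e = 21; constraint 9: b - c = 1, and the others follow.

Satisfiable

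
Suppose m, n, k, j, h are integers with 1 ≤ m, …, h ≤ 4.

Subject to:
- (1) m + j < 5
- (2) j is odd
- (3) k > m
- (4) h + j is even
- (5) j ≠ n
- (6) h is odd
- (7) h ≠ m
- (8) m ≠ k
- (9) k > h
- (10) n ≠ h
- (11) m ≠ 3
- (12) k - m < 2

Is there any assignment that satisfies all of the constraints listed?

Satisfiable

Setting (m, n, k, j, h) = (2, 4, 3, 1, 1) satisfies everything: constraint 1: m + j = 3; constraint 2: j = 1 is odd; constraint 12: k - m = 1, and the others follow.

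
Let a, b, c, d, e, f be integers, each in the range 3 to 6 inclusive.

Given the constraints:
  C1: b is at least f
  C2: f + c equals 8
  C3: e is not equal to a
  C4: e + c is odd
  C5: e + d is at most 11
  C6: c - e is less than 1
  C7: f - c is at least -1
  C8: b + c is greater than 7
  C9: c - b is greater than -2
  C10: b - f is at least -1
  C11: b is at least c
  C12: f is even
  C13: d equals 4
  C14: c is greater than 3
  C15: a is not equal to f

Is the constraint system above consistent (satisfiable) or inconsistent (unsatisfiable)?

Satisfiable

One satisfying assignment is a = 3, b = 4, c = 4, d = 4, e = 5, f = 4.
For the less obvious constraints — constraint 2: f + c = 8; constraint 5: e + d = 9 — and the others hold by inspection.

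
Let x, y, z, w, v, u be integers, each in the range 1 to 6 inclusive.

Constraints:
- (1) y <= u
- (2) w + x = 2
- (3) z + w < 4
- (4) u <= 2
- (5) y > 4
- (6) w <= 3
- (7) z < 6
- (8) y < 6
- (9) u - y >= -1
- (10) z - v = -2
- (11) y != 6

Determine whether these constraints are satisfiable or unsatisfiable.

Unsatisfiable

From constraint 5: y ≥ 5. From constraints 1 and 4: y ≤ u and u ≤ 2, so y ≤ 2. But 2 < 5, so no value of y works.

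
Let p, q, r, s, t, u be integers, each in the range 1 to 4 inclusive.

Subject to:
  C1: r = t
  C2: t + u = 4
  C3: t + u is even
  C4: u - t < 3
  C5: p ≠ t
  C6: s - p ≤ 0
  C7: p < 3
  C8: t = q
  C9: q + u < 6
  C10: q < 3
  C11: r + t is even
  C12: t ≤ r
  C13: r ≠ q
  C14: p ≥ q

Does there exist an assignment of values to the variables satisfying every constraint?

From constraints 1 and 8, r = t = q, so r = q. But constraint 13 says r ≠ q. Contradiction.

Unsatisfiable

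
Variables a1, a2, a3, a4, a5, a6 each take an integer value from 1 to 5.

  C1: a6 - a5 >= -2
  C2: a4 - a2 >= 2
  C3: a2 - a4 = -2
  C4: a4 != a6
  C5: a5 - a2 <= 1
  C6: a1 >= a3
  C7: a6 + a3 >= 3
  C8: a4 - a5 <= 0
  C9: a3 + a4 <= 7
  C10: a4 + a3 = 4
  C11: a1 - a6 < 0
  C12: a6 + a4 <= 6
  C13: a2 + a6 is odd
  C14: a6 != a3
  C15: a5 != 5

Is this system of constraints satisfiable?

Constraints 2, 5, and 8 give a5 − a4 ≥ 0, a4 − a2 ≥ 2, a2 − a5 ≥ -1.
Adding all 3 inequalities: the left sides telescope to 0, and the right sides sum to 0 + 2 + (-1) = 1. So 0 ≥ 1, which is false.

Unsatisfiable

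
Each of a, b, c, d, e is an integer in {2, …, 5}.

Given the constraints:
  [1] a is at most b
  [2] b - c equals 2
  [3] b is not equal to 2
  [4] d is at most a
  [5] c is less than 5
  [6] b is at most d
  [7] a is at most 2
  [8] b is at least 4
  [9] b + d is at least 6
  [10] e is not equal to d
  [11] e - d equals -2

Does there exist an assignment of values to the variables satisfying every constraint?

Unsatisfiable

From constraints 6 and 8: d ≥ b and b ≥ 4, so d ≥ 4. From constraints 4 and 7: d ≤ a and a ≤ 2, so d ≤ 2. But 2 < 4, so no value of d works.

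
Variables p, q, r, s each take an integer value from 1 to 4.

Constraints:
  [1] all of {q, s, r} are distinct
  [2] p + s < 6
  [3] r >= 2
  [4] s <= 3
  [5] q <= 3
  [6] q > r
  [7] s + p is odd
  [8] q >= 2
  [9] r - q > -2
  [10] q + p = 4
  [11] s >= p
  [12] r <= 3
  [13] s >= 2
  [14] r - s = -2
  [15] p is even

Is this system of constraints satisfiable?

Unsatisfiable

Constraints 3, 4, 5, 8, 12, and 13 confine each of q, s, r to the 2 values {2, 3}.
Constraint 1 requires all 3 of them to be distinct, but only 2 values are available — impossible by the pigeonhole principle.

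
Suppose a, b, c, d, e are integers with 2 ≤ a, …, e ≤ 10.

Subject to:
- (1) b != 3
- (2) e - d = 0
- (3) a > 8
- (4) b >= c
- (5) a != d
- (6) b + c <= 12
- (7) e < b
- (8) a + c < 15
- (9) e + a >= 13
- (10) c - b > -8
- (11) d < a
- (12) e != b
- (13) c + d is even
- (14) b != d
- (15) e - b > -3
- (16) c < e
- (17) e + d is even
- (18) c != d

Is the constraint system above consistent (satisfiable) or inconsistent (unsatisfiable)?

Satisfiable

Take a = 9, b = 9, c = 3, d = 7, e = 7. Then constraint 2: e - d = 0; constraint 6: b + c = 12, and every other listed constraint is also met.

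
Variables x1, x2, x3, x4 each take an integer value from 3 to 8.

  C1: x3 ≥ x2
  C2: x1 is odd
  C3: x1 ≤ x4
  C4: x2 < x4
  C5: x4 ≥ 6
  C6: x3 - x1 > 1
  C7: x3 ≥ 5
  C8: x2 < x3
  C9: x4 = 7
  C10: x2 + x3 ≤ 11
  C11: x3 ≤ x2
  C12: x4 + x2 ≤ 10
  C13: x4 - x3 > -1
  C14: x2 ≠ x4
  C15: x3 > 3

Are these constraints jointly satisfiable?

Unsatisfiable

From constraint 5: x4 ≥ 6. From constraints 7 and 11: x2 ≥ x3 ≥ 5. Hence x4 + x2 ≥ 11. But constraint 12 requires x4 + x2 ≤ 10, and 10 < 11. Contradiction.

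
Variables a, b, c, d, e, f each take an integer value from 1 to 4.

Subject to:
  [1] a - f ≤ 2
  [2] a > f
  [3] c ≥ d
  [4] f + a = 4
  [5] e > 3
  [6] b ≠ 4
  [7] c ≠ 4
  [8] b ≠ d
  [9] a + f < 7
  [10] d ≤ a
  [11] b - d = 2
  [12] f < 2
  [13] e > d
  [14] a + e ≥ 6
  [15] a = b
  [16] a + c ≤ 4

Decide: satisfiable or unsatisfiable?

The assignment a = 3, b = 3, c = 1, d = 1, e = 4, f = 1 works:
  constraint 1 holds since a - f = 2.
  constraint 4 holds since f + a = 4.
  constraint 9 holds since a + f = 4.
The rest check out directly.

Satisfiable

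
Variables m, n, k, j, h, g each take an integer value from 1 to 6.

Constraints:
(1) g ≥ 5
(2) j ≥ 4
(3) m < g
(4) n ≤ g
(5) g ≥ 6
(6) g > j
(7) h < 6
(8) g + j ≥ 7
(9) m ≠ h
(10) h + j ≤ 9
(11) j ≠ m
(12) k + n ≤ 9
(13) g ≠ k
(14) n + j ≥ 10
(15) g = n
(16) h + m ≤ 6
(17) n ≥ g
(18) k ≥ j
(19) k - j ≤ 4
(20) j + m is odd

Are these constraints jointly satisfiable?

From constraints 2 and 18: k ≥ j ≥ 4. From constraints 5 and 17: n ≥ g ≥ 6. Hence k + n ≥ 10. But constraint 12 requires k + n ≤ 9, and 9 < 10. Contradiction.

Unsatisfiable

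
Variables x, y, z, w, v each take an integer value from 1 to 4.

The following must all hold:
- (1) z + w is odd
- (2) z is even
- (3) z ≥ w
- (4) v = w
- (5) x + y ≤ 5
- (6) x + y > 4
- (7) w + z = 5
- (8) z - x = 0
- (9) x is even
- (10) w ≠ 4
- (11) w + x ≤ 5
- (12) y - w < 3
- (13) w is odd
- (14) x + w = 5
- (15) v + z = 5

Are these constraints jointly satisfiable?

Try x = 4, y = 1, z = 4, w = 1, v = 1.
Check constraint 5: x + y = 5; constraint 6: x + y = 5; constraint 7: w + z = 5. The remaining constraints are straightforward to verify.

Satisfiable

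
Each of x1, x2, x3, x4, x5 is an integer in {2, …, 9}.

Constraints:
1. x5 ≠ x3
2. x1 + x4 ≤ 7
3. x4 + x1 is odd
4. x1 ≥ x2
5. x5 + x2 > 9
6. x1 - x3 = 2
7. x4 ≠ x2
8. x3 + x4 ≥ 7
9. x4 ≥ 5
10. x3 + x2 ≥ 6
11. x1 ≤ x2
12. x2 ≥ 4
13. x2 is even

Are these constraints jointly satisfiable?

Unsatisfiable

From constraints 4 and 12: x1 ≥ x2 ≥ 4. From constraint 9: x4 ≥ 5. Hence x1 + x4 ≥ 9. But constraint 2 requires x1 + x4 ≤ 7, and 7 < 9. Contradiction.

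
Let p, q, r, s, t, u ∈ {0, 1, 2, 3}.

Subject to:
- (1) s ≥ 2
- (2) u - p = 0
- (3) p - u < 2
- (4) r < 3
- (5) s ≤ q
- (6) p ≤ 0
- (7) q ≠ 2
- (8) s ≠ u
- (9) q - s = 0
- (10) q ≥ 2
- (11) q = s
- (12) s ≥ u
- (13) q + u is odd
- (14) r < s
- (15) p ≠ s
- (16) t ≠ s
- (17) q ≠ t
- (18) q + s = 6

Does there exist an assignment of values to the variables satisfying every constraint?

Satisfiable

Take p = 0, q = 3, r = 0, s = 3, t = 2, u = 0. Then constraint 2: u - p = 0; constraint 3: p - u = 0; constraint 9: q - s = 0, and every other listed constraint is also met.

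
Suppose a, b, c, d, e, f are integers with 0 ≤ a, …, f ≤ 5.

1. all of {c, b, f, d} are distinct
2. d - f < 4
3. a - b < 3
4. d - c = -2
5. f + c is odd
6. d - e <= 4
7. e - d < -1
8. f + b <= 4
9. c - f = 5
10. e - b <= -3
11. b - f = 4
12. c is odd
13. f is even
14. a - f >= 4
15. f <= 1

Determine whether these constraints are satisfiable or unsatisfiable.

Satisfiable

Try a = 4, b = 4, c = 5, d = 3, e = 1, f = 0.
Check constraint 2: d - f = 3; constraint 3: a - b = 0. The remaining constraints are straightforward to verify.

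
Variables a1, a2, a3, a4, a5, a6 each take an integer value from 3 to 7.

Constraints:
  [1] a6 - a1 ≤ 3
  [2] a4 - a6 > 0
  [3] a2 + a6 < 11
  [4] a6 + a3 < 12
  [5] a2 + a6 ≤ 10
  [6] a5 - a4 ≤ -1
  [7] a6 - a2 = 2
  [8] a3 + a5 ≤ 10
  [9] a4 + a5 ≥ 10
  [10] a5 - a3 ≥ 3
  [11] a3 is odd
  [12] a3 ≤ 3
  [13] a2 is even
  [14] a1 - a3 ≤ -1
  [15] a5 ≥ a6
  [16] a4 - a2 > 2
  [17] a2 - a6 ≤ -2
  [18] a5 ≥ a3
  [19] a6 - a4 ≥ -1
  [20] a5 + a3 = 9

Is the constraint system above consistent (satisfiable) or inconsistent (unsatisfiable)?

Unsatisfiable

Constraints 1, 6, 10, 14, and 19 give a5 − a3 ≥ 3, a3 − a1 ≥ 1, a1 − a6 ≥ -3, a6 − a4 ≥ -1, a4 − a5 ≥ 1.
Adding all 5 inequalities: the left sides telescope to 0, and the right sides sum to 3 + 1 + (-3) + (-1) + 1 = 1. So 0 ≥ 1, which is false.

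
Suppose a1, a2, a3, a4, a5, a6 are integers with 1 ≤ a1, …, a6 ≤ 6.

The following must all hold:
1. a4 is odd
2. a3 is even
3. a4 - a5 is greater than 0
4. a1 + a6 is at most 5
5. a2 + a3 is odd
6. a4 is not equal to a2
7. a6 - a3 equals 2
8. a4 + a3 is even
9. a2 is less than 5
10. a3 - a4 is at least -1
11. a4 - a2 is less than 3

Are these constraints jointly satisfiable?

Constraint 1 makes a4 odd and constraint 2 makes a3 even, so a4 + a3 must be odd. Constraint 8 says a4 + a3 is even — contradiction.

Unsatisfiable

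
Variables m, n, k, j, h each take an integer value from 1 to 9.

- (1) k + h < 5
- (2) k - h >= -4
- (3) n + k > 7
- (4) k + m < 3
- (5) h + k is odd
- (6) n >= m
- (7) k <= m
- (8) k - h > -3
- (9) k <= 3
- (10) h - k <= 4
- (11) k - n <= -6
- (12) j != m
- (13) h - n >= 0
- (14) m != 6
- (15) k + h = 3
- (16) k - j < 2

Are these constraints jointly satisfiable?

Constraints 2, 11, and 13 give k − h ≥ -4, h − n ≥ 0, n − k ≥ 6.
Adding all 3 inequalities: the left sides telescope to 0, and the right sides sum to (-4) + 0 + 6 = 2. So 0 ≥ 2, which is false.

Unsatisfiable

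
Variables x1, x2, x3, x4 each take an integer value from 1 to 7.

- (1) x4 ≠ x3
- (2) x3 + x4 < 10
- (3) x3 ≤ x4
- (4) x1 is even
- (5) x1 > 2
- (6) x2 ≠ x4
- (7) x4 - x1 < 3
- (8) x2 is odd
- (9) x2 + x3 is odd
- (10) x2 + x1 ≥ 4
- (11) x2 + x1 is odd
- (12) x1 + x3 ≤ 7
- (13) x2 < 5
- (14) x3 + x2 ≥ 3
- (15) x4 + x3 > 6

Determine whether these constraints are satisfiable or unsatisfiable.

One satisfying assignment is x1 = 4, x2 = 1, x3 = 2, x4 = 6.
For the less obvious constraints — constraint 2: x3 + x4 = 8; constraint 7: x4 - x1 = 2; constraint 10: x2 + x1 = 5 — and the others hold by inspection.

Satisfiable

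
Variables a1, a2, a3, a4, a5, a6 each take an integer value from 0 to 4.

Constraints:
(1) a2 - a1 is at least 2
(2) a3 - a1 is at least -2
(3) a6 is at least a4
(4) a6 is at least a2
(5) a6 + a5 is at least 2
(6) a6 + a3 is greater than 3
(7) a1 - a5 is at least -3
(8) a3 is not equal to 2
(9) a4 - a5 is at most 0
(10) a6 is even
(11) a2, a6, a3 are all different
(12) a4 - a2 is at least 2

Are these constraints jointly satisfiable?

Unsatisfiable

Constraints 1, 7, 9, and 12 give a4 − a2 ≥ 2, a2 − a1 ≥ 2, a1 − a5 ≥ -3, a5 − a4 ≥ 0.
Adding all 4 inequalities: the left sides telescope to 0, and the right sides sum to 2 + 2 + (-3) + 0 = 1. So 0 ≥ 1, which is false.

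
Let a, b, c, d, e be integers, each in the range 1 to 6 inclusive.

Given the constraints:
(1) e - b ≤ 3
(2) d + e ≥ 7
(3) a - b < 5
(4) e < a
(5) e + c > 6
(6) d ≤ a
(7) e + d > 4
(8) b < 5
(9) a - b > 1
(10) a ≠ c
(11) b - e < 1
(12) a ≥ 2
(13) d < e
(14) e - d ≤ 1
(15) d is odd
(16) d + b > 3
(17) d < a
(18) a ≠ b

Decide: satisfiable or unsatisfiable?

The assignment a = 6, b = 3, c = 3, d = 3, e = 4 works:
  constraint 1 holds since e - b = 1.
  constraint 2 holds since d + e = 7.
  constraint 3 holds since a - b = 3.
The rest check out directly.

Satisfiable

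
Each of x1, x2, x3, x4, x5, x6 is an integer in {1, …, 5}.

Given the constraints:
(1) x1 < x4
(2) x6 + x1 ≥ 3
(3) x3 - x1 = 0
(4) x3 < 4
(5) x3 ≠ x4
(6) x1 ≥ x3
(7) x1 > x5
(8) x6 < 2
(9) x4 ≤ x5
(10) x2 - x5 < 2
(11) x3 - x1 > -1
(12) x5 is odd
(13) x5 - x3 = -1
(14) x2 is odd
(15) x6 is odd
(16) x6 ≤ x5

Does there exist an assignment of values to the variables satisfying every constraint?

Unsatisfiable

Constraints 1, 7, and 9 give x5 < x1, x1 < x4, x4 ≤ x5. Chaining: x5 < x1 < x4 ≤ x5, which forces x5 < x5 — impossible.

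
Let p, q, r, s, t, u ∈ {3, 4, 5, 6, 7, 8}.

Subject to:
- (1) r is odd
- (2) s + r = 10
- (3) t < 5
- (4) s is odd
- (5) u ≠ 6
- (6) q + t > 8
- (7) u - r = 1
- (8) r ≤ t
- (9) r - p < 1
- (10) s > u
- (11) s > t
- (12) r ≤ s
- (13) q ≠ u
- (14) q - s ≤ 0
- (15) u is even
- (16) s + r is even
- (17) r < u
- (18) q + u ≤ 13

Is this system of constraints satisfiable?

Satisfiable

Setting (p, q, r, s, t, u) = (3, 7, 3, 7, 4, 4) satisfies everything: constraint 2: s + r = 10; constraint 6: q + t = 11; constraint 7: u - r = 1, and the others follow.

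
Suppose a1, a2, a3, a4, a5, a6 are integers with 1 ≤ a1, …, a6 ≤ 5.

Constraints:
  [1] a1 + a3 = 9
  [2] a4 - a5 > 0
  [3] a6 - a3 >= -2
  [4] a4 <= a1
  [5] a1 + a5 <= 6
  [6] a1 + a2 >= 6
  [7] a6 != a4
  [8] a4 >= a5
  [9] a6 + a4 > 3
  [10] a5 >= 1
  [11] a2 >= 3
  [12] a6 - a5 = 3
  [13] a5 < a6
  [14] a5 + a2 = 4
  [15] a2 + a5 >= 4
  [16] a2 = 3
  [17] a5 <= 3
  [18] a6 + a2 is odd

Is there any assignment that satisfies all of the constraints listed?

Satisfiable

One satisfying assignment is a1 = 4, a2 = 3, a3 = 5, a4 = 2, a5 = 1, a6 = 4.
For the less obvious constraints — constraint 1: a1 + a3 = 9; constraint 2: a4 - a5 = 1 — and the others hold by inspection.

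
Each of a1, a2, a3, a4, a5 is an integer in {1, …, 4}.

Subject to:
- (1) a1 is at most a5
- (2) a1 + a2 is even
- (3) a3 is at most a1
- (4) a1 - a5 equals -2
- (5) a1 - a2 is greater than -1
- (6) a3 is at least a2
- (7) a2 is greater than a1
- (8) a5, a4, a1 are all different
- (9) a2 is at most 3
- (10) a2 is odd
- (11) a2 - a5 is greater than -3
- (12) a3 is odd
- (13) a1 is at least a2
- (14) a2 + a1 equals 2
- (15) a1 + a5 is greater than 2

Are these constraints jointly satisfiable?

Constraints 3, 6, and 7 give a2 ≤ a3, a3 ≤ a1, a1 < a2. Chaining: a2 ≤ a3 ≤ a1 < a2, which forces a2 < a2 — impossible.

Unsatisfiable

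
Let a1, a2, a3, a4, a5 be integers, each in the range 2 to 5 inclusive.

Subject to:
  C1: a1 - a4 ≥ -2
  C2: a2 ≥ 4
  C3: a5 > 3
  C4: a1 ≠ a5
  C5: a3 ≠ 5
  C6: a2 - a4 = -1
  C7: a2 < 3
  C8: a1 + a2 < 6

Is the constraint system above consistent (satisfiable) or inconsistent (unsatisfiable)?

Unsatisfiable

From constraint 2: a2 ≥ 4. From constraint 7: a2 ≤ 2. But 2 < 4, so no value of a2 works.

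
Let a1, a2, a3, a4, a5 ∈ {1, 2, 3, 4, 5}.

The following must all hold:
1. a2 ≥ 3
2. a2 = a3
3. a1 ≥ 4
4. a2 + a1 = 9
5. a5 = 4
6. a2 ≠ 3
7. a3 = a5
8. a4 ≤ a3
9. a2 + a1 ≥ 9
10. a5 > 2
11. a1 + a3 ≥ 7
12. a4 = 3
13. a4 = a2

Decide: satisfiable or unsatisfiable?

Constraint 12 fixes a4 = 3 and constraint 5 fixes a5 = 4. Constraints 2, 7, and 13 give a4 = a2 = a3 = a5, so a4 = a5. But 3 ≠ 4 — contradiction.

Unsatisfiable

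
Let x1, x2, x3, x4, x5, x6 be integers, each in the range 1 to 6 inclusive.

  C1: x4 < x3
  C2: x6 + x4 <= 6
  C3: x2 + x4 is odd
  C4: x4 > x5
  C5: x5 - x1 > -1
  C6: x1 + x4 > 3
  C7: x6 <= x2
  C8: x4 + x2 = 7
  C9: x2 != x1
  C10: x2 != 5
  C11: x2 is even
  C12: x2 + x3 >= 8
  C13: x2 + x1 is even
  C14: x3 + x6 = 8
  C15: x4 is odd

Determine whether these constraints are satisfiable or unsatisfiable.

The assignment x1 = 2, x2 = 4, x3 = 5, x4 = 3, x5 = 2, x6 = 3 works:
  constraint 2 holds since x6 + x4 = 6.
  constraint 5 holds since x5 - x1 = 0.
The rest check out directly.

Satisfiable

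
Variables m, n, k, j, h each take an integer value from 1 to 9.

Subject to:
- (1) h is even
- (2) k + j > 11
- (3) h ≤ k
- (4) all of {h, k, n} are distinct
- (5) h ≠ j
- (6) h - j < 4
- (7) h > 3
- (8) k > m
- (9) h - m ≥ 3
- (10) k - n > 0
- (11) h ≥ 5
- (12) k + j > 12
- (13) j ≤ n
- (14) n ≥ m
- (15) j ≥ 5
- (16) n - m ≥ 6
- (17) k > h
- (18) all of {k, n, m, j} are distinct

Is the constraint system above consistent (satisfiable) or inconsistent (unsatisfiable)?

Satisfiable

The assignment m = 1, n = 8, k = 9, j = 5, h = 6 works:
  constraint 2 holds since k + j = 14.
  constraint 6 holds since h - j = 1.
  constraint 9 holds since h - m = 5.
The rest check out directly.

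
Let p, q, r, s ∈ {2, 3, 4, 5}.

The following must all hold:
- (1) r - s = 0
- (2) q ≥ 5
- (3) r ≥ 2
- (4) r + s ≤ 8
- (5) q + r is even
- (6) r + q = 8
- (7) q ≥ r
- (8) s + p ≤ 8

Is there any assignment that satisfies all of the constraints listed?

Satisfiable

Take p = 4, q = 5, r = 3, s = 3. Then constraint 1: r - s = 0; constraint 4: r + s = 6; constraint 6: r + q = 8, and every other listed constraint is also met.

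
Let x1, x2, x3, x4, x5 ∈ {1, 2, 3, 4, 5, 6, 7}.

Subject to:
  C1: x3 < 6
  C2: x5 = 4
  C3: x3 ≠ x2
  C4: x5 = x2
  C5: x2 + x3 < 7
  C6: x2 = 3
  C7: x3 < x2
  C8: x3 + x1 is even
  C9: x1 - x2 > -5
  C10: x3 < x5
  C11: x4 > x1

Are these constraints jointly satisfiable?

Unsatisfiable

Constraint 2 fixes x5 = 4 and constraint 6 fixes x2 = 3, but constraint 4 requires x5 = x2. Since 4 ≠ 3, contradiction.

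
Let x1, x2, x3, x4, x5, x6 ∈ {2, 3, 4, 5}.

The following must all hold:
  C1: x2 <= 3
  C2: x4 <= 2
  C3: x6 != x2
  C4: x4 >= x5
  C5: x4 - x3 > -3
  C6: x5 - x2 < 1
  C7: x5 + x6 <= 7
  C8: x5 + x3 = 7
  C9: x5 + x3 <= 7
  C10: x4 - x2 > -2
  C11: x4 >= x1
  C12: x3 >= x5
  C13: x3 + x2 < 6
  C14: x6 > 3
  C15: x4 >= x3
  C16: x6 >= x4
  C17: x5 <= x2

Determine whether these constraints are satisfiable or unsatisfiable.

From constraints 1 and 17: x5 ≤ x2 ≤ 3. From constraints 2 and 15: x3 ≤ x4 ≤ 2. Hence x5 + x3 ≤ 5. But constraint 8 requires x5 + x3 = 7, and 7 > 5. Contradiction.

Unsatisfiable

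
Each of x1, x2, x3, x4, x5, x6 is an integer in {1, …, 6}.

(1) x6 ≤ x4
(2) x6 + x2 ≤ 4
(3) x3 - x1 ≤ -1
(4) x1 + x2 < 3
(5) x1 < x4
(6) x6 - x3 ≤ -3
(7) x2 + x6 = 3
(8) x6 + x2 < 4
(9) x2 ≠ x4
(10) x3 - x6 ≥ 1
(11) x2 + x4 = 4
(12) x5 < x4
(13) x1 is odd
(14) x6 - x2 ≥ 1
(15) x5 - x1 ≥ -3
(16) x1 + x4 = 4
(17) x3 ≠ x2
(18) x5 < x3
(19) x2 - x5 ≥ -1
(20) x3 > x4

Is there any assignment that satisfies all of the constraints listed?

Constraints 3, 6, 14, 15, and 19 give x1 − x3 ≥ 1, x3 − x6 ≥ 3, x6 − x2 ≥ 1, x2 − x5 ≥ -1, x5 − x1 ≥ -3.
Adding all 5 inequalities: the left sides telescope to 0, and the right sides sum to 1 + 3 + 1 + (-1) + (-3) = 1. So 0 ≥ 1, which is false.

Unsatisfiable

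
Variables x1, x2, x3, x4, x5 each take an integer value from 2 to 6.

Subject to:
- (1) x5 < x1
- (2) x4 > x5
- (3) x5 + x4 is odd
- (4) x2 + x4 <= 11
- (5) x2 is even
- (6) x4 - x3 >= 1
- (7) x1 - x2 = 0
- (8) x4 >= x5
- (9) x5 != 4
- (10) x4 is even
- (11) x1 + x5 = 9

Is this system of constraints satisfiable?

Satisfiable

Try x1 = 6, x2 = 6, x3 = 3, x4 = 4, x5 = 3.
Check constraint 4: x2 + x4 = 10; constraint 6: x4 - x3 = 1. The remaining constraints are straightforward to verify.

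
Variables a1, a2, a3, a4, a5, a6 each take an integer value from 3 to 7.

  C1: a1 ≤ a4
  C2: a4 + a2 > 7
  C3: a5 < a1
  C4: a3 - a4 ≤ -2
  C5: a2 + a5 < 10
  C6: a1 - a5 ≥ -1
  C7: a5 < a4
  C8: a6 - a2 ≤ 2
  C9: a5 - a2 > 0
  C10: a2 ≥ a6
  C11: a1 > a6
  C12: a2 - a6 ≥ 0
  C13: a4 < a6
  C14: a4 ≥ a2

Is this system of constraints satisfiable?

Unsatisfiable

Constraints 1, 3, 9, 12, and 13 give a6 ≤ a2, a2 < a5, a5 < a1, a1 ≤ a4, a4 < a6. Chaining: a6 ≤ a2 < a5 < a1 ≤ a4 < a6, which forces a6 < a6 — impossible.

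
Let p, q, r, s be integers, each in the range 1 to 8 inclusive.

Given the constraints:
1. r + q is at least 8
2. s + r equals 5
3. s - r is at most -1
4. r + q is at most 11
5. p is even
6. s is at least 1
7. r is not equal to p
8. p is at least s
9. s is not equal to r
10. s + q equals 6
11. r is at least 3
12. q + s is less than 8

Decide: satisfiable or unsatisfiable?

Satisfiable

The assignment p = 8, q = 5, r = 4, s = 1 works:
  constraint 1 holds since r + q = 9.
  constraint 2 holds since s + r = 5.
The rest check out directly.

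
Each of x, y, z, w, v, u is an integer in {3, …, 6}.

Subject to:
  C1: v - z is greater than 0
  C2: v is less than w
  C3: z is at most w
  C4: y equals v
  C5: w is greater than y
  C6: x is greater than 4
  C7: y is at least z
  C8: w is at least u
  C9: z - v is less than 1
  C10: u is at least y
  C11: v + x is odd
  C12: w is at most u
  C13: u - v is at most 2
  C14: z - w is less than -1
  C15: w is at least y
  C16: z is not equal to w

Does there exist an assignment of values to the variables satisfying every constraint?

Satisfiable

The assignment x = 6, y = 5, z = 4, w = 6, v = 5, u = 6 works:
  constraint 1 holds since v - z = 1.
  constraint 9 holds since z - v = -1.
The rest check out directly.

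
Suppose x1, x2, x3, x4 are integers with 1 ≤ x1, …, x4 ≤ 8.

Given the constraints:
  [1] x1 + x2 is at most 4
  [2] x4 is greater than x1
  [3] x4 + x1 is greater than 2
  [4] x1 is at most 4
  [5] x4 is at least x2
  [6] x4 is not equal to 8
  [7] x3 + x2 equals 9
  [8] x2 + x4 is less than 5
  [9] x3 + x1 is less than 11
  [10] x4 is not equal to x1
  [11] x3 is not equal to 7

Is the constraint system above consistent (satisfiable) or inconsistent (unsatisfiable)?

One satisfying assignment is x1 = 1, x2 = 1, x3 = 8, x4 = 3.
For the less obvious constraints — constraint 1: x1 + x2 = 2; constraint 3: x4 + x1 = 4 — and the others hold by inspection.

Satisfiable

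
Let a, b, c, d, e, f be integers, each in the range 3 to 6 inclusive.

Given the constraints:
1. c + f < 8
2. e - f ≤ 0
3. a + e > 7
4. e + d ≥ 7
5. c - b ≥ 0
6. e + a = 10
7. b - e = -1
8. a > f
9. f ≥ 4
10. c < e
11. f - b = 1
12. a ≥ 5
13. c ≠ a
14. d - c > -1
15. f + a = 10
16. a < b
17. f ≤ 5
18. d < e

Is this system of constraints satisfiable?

Constraints 2, 5, 8, 10, and 16 give e ≤ f, f < a, a < b, b ≤ c, c < e. Chaining: e ≤ f < a < b ≤ c < e, which forces e < e — impossible.

Unsatisfiable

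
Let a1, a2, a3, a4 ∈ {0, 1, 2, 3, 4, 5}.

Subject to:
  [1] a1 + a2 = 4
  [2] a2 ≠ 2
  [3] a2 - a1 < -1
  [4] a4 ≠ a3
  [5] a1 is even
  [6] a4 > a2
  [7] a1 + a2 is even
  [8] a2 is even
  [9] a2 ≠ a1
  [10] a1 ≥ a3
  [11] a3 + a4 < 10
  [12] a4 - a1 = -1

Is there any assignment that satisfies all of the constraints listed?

Try a1 = 4, a2 = 0, a3 = 4, a4 = 3.
Check constraint 1: a1 + a2 = 4; constraint 3: a2 - a1 = -4. The remaining constraints are straightforward to verify.

Satisfiable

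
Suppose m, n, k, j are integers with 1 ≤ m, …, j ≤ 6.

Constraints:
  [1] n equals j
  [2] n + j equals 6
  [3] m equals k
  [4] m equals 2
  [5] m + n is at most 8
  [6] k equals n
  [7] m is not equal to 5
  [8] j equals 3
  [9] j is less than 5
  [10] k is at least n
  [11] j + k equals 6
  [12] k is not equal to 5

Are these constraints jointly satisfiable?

Unsatisfiable

Constraint 4 fixes m = 2 and constraint 8 fixes j = 3. Constraints 1, 3, and 6 give m = k = n = j, so m = j. But 2 ≠ 3 — contradiction.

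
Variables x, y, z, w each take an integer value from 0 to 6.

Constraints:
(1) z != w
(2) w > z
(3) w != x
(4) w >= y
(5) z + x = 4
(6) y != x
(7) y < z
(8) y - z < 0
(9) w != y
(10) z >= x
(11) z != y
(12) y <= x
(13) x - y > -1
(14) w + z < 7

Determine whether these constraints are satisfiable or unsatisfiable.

One satisfying assignment is x = 2, y = 0, z = 2, w = 4.
For the less obvious constraints — constraint 5: z + x = 4; constraint 8: y - z = -2 — and the others hold by inspection.

Satisfiable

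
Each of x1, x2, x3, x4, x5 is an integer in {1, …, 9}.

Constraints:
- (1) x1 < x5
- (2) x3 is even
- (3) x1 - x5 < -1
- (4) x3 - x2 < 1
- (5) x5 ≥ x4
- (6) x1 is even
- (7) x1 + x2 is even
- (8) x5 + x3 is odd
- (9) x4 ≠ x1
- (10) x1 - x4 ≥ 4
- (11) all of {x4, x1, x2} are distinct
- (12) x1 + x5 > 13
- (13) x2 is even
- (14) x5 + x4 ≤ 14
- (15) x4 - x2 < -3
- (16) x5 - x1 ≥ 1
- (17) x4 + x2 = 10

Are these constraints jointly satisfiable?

Satisfiable

Try x1 = 6, x2 = 8, x3 = 6, x4 = 2, x5 = 9.
Check constraint 3: x1 - x5 = -3; constraint 4: x3 - x2 = -2; constraint 10: x1 - x4 = 4. The remaining constraints are straightforward to verify.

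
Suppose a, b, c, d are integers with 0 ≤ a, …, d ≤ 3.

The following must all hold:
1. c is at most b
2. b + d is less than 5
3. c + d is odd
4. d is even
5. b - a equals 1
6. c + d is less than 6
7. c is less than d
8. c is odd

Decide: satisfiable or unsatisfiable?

Setting (a, b, c, d) = (0, 1, 1, 2) satisfies everything: constraint 2: b + d = 3; constraint 5: b - a = 1, and the others follow.

Satisfiable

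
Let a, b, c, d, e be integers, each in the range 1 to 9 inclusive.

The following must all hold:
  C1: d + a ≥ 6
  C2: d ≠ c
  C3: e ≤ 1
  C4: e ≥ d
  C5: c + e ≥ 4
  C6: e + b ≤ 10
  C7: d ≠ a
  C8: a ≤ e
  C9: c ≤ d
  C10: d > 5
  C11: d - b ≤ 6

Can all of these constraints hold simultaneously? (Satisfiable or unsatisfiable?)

Unsatisfiable

From constraint 10: d ≥ 6. From constraints 3 and 4: d ≤ e and e ≤ 1, so d ≤ 1. But 1 < 6, so no value of d works.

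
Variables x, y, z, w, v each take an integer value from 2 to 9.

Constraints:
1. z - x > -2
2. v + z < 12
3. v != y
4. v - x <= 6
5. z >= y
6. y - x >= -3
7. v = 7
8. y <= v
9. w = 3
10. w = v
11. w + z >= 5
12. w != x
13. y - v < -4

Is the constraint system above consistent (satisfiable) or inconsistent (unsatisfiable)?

Constraint 9 fixes w = 3 and constraint 7 fixes v = 7, but constraint 10 requires w = v. Since 3 ≠ 7, contradiction.

Unsatisfiable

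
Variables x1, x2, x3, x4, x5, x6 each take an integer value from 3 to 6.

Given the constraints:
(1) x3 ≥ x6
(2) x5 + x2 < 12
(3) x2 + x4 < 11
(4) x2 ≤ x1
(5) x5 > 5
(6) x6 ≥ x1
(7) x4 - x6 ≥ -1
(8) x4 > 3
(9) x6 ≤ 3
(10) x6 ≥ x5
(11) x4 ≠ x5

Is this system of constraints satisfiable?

From constraint 5: x5 ≥ 6. From constraints 9 and 10: x5 ≤ x6 and x6 ≤ 3, so x5 ≤ 3. But 3 < 6, so no value of x5 works.

Unsatisfiable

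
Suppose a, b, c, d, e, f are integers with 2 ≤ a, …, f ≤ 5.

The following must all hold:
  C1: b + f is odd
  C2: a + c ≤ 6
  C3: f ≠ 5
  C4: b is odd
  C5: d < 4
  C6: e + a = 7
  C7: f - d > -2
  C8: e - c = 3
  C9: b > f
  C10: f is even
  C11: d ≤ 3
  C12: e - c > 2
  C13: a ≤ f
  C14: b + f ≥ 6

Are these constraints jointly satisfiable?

Take a = 2, b = 5, c = 2, d = 3, e = 5, f = 2. Then constraint 2: a + c = 4; constraint 6: e + a = 7; constraint 7: f - d = -1, and every other listed constraint is also met.

Satisfiable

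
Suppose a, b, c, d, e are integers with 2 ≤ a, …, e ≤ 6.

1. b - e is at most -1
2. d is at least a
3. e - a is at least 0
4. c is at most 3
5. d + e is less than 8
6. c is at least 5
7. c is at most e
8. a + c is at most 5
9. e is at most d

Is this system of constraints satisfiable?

Unsatisfiable

From constraint 6: c ≥ 5. From constraint 4: c ≤ 3. But 3 < 5, so no value of c works.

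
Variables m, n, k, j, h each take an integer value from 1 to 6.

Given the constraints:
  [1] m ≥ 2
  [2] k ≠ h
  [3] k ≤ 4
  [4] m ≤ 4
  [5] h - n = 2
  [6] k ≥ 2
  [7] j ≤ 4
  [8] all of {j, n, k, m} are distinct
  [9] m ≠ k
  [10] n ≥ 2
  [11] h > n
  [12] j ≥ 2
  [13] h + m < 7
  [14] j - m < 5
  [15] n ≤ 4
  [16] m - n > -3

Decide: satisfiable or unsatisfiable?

Unsatisfiable

Constraints 1, 3, 4, 6, 7, 10, 12, and 15 confine each of j, n, k, m to the 3 values {2, …, 4}.
Constraint 8 requires all 4 of them to be distinct, but only 3 values are available — impossible by the pigeonhole principle.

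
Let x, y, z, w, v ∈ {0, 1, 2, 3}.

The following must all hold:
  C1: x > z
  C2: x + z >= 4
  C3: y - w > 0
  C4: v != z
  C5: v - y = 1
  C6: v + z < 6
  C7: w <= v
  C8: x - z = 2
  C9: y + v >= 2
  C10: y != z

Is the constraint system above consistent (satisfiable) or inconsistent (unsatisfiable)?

Try x = 3, y = 2, z = 1, w = 1, v = 3.
Check constraint 2: x + z = 4; constraint 3: y - w = 1. The remaining constraints are straightforward to verify.

Satisfiable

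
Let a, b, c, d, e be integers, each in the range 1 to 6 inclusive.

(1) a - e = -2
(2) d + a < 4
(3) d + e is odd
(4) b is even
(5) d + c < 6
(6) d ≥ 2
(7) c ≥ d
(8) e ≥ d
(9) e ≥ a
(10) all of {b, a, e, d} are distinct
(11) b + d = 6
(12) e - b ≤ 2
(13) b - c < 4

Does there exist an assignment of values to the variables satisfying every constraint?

Satisfiable

Take a = 1, b = 4, c = 2, d = 2, e = 3. Then constraint 1: a - e = -2; constraint 2: d + a = 3; constraint 5: d + c = 4, and every other listed constraint is also met.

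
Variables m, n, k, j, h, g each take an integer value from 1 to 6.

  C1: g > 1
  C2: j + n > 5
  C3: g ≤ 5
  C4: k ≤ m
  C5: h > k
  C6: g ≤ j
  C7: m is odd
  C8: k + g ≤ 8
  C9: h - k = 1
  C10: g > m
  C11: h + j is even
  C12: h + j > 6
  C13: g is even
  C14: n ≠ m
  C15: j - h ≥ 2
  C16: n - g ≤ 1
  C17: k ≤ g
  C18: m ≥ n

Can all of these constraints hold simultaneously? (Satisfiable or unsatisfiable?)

Satisfiable

Take m = 3, n = 2, k = 2, j = 5, h = 3, g = 4. Then constraint 2: j + n = 7; constraint 8: k + g = 6, and every other listed constraint is also met.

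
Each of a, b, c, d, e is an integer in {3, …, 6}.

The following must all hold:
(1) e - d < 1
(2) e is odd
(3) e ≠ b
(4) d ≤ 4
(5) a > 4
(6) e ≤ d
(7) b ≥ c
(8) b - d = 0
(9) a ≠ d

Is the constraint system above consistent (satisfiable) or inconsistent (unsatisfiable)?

Satisfiable

Take a = 6, b = 4, c = 4, d = 4, e = 3. Then constraint 1: e - d = -1; constraint 8: b - d = 0, and every other listed constraint is also met.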